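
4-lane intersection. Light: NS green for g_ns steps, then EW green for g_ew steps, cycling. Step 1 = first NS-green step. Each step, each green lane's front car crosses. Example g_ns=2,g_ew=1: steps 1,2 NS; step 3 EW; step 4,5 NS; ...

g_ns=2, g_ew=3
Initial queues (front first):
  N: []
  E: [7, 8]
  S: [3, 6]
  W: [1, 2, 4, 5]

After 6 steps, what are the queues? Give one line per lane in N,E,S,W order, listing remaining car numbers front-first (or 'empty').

Step 1 [NS]: N:empty,E:wait,S:car3-GO,W:wait | queues: N=0 E=2 S=1 W=4
Step 2 [NS]: N:empty,E:wait,S:car6-GO,W:wait | queues: N=0 E=2 S=0 W=4
Step 3 [EW]: N:wait,E:car7-GO,S:wait,W:car1-GO | queues: N=0 E=1 S=0 W=3
Step 4 [EW]: N:wait,E:car8-GO,S:wait,W:car2-GO | queues: N=0 E=0 S=0 W=2
Step 5 [EW]: N:wait,E:empty,S:wait,W:car4-GO | queues: N=0 E=0 S=0 W=1
Step 6 [NS]: N:empty,E:wait,S:empty,W:wait | queues: N=0 E=0 S=0 W=1

N: empty
E: empty
S: empty
W: 5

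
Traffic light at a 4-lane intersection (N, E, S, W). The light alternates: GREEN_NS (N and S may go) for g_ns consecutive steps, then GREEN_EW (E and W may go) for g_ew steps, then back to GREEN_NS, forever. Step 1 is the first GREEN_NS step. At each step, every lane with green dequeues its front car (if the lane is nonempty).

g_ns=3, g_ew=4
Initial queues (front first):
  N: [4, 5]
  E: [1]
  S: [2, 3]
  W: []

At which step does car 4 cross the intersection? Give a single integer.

Step 1 [NS]: N:car4-GO,E:wait,S:car2-GO,W:wait | queues: N=1 E=1 S=1 W=0
Step 2 [NS]: N:car5-GO,E:wait,S:car3-GO,W:wait | queues: N=0 E=1 S=0 W=0
Step 3 [NS]: N:empty,E:wait,S:empty,W:wait | queues: N=0 E=1 S=0 W=0
Step 4 [EW]: N:wait,E:car1-GO,S:wait,W:empty | queues: N=0 E=0 S=0 W=0
Car 4 crosses at step 1

1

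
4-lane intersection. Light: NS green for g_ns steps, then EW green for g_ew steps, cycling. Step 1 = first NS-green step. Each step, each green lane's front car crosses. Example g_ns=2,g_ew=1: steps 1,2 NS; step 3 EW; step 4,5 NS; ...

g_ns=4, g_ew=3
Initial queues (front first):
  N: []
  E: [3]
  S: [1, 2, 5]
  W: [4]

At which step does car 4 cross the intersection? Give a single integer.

Step 1 [NS]: N:empty,E:wait,S:car1-GO,W:wait | queues: N=0 E=1 S=2 W=1
Step 2 [NS]: N:empty,E:wait,S:car2-GO,W:wait | queues: N=0 E=1 S=1 W=1
Step 3 [NS]: N:empty,E:wait,S:car5-GO,W:wait | queues: N=0 E=1 S=0 W=1
Step 4 [NS]: N:empty,E:wait,S:empty,W:wait | queues: N=0 E=1 S=0 W=1
Step 5 [EW]: N:wait,E:car3-GO,S:wait,W:car4-GO | queues: N=0 E=0 S=0 W=0
Car 4 crosses at step 5

5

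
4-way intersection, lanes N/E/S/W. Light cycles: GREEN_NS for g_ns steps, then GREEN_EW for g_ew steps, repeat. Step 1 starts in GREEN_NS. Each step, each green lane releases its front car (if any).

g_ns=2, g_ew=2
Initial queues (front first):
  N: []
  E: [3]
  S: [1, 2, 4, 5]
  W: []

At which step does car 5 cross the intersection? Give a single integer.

Step 1 [NS]: N:empty,E:wait,S:car1-GO,W:wait | queues: N=0 E=1 S=3 W=0
Step 2 [NS]: N:empty,E:wait,S:car2-GO,W:wait | queues: N=0 E=1 S=2 W=0
Step 3 [EW]: N:wait,E:car3-GO,S:wait,W:empty | queues: N=0 E=0 S=2 W=0
Step 4 [EW]: N:wait,E:empty,S:wait,W:empty | queues: N=0 E=0 S=2 W=0
Step 5 [NS]: N:empty,E:wait,S:car4-GO,W:wait | queues: N=0 E=0 S=1 W=0
Step 6 [NS]: N:empty,E:wait,S:car5-GO,W:wait | queues: N=0 E=0 S=0 W=0
Car 5 crosses at step 6

6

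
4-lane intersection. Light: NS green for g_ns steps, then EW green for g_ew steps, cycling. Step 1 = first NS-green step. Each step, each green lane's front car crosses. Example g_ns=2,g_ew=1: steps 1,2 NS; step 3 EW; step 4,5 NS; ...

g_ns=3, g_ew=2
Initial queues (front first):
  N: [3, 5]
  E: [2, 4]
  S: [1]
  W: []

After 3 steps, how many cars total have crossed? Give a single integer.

Step 1 [NS]: N:car3-GO,E:wait,S:car1-GO,W:wait | queues: N=1 E=2 S=0 W=0
Step 2 [NS]: N:car5-GO,E:wait,S:empty,W:wait | queues: N=0 E=2 S=0 W=0
Step 3 [NS]: N:empty,E:wait,S:empty,W:wait | queues: N=0 E=2 S=0 W=0
Cars crossed by step 3: 3

Answer: 3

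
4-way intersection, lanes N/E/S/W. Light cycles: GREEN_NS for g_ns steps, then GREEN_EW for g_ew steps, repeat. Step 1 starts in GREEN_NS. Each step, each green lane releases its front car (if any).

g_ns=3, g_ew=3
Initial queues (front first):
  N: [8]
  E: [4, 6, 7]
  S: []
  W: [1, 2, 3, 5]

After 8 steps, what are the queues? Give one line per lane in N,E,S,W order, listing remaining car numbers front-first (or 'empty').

Step 1 [NS]: N:car8-GO,E:wait,S:empty,W:wait | queues: N=0 E=3 S=0 W=4
Step 2 [NS]: N:empty,E:wait,S:empty,W:wait | queues: N=0 E=3 S=0 W=4
Step 3 [NS]: N:empty,E:wait,S:empty,W:wait | queues: N=0 E=3 S=0 W=4
Step 4 [EW]: N:wait,E:car4-GO,S:wait,W:car1-GO | queues: N=0 E=2 S=0 W=3
Step 5 [EW]: N:wait,E:car6-GO,S:wait,W:car2-GO | queues: N=0 E=1 S=0 W=2
Step 6 [EW]: N:wait,E:car7-GO,S:wait,W:car3-GO | queues: N=0 E=0 S=0 W=1
Step 7 [NS]: N:empty,E:wait,S:empty,W:wait | queues: N=0 E=0 S=0 W=1
Step 8 [NS]: N:empty,E:wait,S:empty,W:wait | queues: N=0 E=0 S=0 W=1

N: empty
E: empty
S: empty
W: 5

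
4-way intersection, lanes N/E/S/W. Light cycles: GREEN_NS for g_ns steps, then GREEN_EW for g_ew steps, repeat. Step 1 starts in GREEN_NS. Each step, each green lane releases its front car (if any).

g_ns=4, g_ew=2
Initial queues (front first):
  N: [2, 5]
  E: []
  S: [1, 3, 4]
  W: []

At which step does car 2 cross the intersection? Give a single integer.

Step 1 [NS]: N:car2-GO,E:wait,S:car1-GO,W:wait | queues: N=1 E=0 S=2 W=0
Step 2 [NS]: N:car5-GO,E:wait,S:car3-GO,W:wait | queues: N=0 E=0 S=1 W=0
Step 3 [NS]: N:empty,E:wait,S:car4-GO,W:wait | queues: N=0 E=0 S=0 W=0
Car 2 crosses at step 1

1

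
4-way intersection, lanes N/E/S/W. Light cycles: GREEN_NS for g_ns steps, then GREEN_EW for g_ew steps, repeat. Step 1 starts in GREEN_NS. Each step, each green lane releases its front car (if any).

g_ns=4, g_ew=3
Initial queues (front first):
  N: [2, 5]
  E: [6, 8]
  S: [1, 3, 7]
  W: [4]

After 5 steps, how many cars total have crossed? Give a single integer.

Step 1 [NS]: N:car2-GO,E:wait,S:car1-GO,W:wait | queues: N=1 E=2 S=2 W=1
Step 2 [NS]: N:car5-GO,E:wait,S:car3-GO,W:wait | queues: N=0 E=2 S=1 W=1
Step 3 [NS]: N:empty,E:wait,S:car7-GO,W:wait | queues: N=0 E=2 S=0 W=1
Step 4 [NS]: N:empty,E:wait,S:empty,W:wait | queues: N=0 E=2 S=0 W=1
Step 5 [EW]: N:wait,E:car6-GO,S:wait,W:car4-GO | queues: N=0 E=1 S=0 W=0
Cars crossed by step 5: 7

Answer: 7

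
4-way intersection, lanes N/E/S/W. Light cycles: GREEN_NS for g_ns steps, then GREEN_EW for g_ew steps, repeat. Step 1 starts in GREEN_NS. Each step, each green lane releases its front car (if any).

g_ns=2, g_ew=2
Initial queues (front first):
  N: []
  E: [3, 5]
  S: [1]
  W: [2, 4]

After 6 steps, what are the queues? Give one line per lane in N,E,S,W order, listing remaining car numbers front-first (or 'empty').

Step 1 [NS]: N:empty,E:wait,S:car1-GO,W:wait | queues: N=0 E=2 S=0 W=2
Step 2 [NS]: N:empty,E:wait,S:empty,W:wait | queues: N=0 E=2 S=0 W=2
Step 3 [EW]: N:wait,E:car3-GO,S:wait,W:car2-GO | queues: N=0 E=1 S=0 W=1
Step 4 [EW]: N:wait,E:car5-GO,S:wait,W:car4-GO | queues: N=0 E=0 S=0 W=0

N: empty
E: empty
S: empty
W: empty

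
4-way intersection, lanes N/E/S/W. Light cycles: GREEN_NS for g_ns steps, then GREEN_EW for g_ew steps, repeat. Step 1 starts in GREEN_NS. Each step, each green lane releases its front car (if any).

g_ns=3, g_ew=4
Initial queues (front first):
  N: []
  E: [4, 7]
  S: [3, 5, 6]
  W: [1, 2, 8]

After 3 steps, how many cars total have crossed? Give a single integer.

Step 1 [NS]: N:empty,E:wait,S:car3-GO,W:wait | queues: N=0 E=2 S=2 W=3
Step 2 [NS]: N:empty,E:wait,S:car5-GO,W:wait | queues: N=0 E=2 S=1 W=3
Step 3 [NS]: N:empty,E:wait,S:car6-GO,W:wait | queues: N=0 E=2 S=0 W=3
Cars crossed by step 3: 3

Answer: 3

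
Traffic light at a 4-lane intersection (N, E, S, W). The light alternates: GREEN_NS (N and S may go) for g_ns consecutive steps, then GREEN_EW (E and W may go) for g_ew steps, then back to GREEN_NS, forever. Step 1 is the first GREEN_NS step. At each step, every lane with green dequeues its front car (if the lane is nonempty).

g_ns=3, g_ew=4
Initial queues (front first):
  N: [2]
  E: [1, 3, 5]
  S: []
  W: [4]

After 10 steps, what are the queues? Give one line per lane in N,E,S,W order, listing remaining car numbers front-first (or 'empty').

Step 1 [NS]: N:car2-GO,E:wait,S:empty,W:wait | queues: N=0 E=3 S=0 W=1
Step 2 [NS]: N:empty,E:wait,S:empty,W:wait | queues: N=0 E=3 S=0 W=1
Step 3 [NS]: N:empty,E:wait,S:empty,W:wait | queues: N=0 E=3 S=0 W=1
Step 4 [EW]: N:wait,E:car1-GO,S:wait,W:car4-GO | queues: N=0 E=2 S=0 W=0
Step 5 [EW]: N:wait,E:car3-GO,S:wait,W:empty | queues: N=0 E=1 S=0 W=0
Step 6 [EW]: N:wait,E:car5-GO,S:wait,W:empty | queues: N=0 E=0 S=0 W=0

N: empty
E: empty
S: empty
W: empty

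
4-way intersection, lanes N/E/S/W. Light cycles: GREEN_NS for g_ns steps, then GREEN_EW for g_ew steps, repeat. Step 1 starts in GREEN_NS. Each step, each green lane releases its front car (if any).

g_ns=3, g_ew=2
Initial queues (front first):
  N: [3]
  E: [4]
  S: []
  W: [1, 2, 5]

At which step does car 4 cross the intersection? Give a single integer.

Step 1 [NS]: N:car3-GO,E:wait,S:empty,W:wait | queues: N=0 E=1 S=0 W=3
Step 2 [NS]: N:empty,E:wait,S:empty,W:wait | queues: N=0 E=1 S=0 W=3
Step 3 [NS]: N:empty,E:wait,S:empty,W:wait | queues: N=0 E=1 S=0 W=3
Step 4 [EW]: N:wait,E:car4-GO,S:wait,W:car1-GO | queues: N=0 E=0 S=0 W=2
Step 5 [EW]: N:wait,E:empty,S:wait,W:car2-GO | queues: N=0 E=0 S=0 W=1
Step 6 [NS]: N:empty,E:wait,S:empty,W:wait | queues: N=0 E=0 S=0 W=1
Step 7 [NS]: N:empty,E:wait,S:empty,W:wait | queues: N=0 E=0 S=0 W=1
Step 8 [NS]: N:empty,E:wait,S:empty,W:wait | queues: N=0 E=0 S=0 W=1
Step 9 [EW]: N:wait,E:empty,S:wait,W:car5-GO | queues: N=0 E=0 S=0 W=0
Car 4 crosses at step 4

4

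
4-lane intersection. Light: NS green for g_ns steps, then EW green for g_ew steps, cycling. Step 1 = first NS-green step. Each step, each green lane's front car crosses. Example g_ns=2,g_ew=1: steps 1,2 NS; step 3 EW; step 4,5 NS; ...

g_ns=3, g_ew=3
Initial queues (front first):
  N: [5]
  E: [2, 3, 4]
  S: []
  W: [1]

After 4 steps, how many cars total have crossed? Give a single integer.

Answer: 3

Derivation:
Step 1 [NS]: N:car5-GO,E:wait,S:empty,W:wait | queues: N=0 E=3 S=0 W=1
Step 2 [NS]: N:empty,E:wait,S:empty,W:wait | queues: N=0 E=3 S=0 W=1
Step 3 [NS]: N:empty,E:wait,S:empty,W:wait | queues: N=0 E=3 S=0 W=1
Step 4 [EW]: N:wait,E:car2-GO,S:wait,W:car1-GO | queues: N=0 E=2 S=0 W=0
Cars crossed by step 4: 3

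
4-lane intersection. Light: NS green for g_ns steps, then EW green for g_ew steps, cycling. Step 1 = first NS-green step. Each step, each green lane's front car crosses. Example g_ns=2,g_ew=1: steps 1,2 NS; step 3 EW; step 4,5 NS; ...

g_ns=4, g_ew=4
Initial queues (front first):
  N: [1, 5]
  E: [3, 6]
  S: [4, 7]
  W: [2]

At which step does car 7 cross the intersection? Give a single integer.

Step 1 [NS]: N:car1-GO,E:wait,S:car4-GO,W:wait | queues: N=1 E=2 S=1 W=1
Step 2 [NS]: N:car5-GO,E:wait,S:car7-GO,W:wait | queues: N=0 E=2 S=0 W=1
Step 3 [NS]: N:empty,E:wait,S:empty,W:wait | queues: N=0 E=2 S=0 W=1
Step 4 [NS]: N:empty,E:wait,S:empty,W:wait | queues: N=0 E=2 S=0 W=1
Step 5 [EW]: N:wait,E:car3-GO,S:wait,W:car2-GO | queues: N=0 E=1 S=0 W=0
Step 6 [EW]: N:wait,E:car6-GO,S:wait,W:empty | queues: N=0 E=0 S=0 W=0
Car 7 crosses at step 2

2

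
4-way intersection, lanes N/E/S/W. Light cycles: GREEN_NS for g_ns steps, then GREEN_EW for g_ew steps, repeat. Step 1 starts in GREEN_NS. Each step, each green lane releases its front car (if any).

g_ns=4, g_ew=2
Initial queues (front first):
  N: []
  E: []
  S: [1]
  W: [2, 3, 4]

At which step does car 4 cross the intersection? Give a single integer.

Step 1 [NS]: N:empty,E:wait,S:car1-GO,W:wait | queues: N=0 E=0 S=0 W=3
Step 2 [NS]: N:empty,E:wait,S:empty,W:wait | queues: N=0 E=0 S=0 W=3
Step 3 [NS]: N:empty,E:wait,S:empty,W:wait | queues: N=0 E=0 S=0 W=3
Step 4 [NS]: N:empty,E:wait,S:empty,W:wait | queues: N=0 E=0 S=0 W=3
Step 5 [EW]: N:wait,E:empty,S:wait,W:car2-GO | queues: N=0 E=0 S=0 W=2
Step 6 [EW]: N:wait,E:empty,S:wait,W:car3-GO | queues: N=0 E=0 S=0 W=1
Step 7 [NS]: N:empty,E:wait,S:empty,W:wait | queues: N=0 E=0 S=0 W=1
Step 8 [NS]: N:empty,E:wait,S:empty,W:wait | queues: N=0 E=0 S=0 W=1
Step 9 [NS]: N:empty,E:wait,S:empty,W:wait | queues: N=0 E=0 S=0 W=1
Step 10 [NS]: N:empty,E:wait,S:empty,W:wait | queues: N=0 E=0 S=0 W=1
Step 11 [EW]: N:wait,E:empty,S:wait,W:car4-GO | queues: N=0 E=0 S=0 W=0
Car 4 crosses at step 11

11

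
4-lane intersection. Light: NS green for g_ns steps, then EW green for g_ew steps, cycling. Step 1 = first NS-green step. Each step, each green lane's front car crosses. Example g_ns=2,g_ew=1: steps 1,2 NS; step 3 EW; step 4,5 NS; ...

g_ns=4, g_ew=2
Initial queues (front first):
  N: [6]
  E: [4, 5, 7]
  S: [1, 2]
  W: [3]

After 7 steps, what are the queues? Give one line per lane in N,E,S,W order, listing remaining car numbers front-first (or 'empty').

Step 1 [NS]: N:car6-GO,E:wait,S:car1-GO,W:wait | queues: N=0 E=3 S=1 W=1
Step 2 [NS]: N:empty,E:wait,S:car2-GO,W:wait | queues: N=0 E=3 S=0 W=1
Step 3 [NS]: N:empty,E:wait,S:empty,W:wait | queues: N=0 E=3 S=0 W=1
Step 4 [NS]: N:empty,E:wait,S:empty,W:wait | queues: N=0 E=3 S=0 W=1
Step 5 [EW]: N:wait,E:car4-GO,S:wait,W:car3-GO | queues: N=0 E=2 S=0 W=0
Step 6 [EW]: N:wait,E:car5-GO,S:wait,W:empty | queues: N=0 E=1 S=0 W=0
Step 7 [NS]: N:empty,E:wait,S:empty,W:wait | queues: N=0 E=1 S=0 W=0

N: empty
E: 7
S: empty
W: empty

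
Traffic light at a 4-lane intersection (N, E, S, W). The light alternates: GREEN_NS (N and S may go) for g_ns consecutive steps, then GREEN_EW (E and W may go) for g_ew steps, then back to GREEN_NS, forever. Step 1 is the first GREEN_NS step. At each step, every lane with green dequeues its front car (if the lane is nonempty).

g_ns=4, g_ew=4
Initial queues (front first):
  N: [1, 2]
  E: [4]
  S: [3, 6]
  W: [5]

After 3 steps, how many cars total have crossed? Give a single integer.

Answer: 4

Derivation:
Step 1 [NS]: N:car1-GO,E:wait,S:car3-GO,W:wait | queues: N=1 E=1 S=1 W=1
Step 2 [NS]: N:car2-GO,E:wait,S:car6-GO,W:wait | queues: N=0 E=1 S=0 W=1
Step 3 [NS]: N:empty,E:wait,S:empty,W:wait | queues: N=0 E=1 S=0 W=1
Cars crossed by step 3: 4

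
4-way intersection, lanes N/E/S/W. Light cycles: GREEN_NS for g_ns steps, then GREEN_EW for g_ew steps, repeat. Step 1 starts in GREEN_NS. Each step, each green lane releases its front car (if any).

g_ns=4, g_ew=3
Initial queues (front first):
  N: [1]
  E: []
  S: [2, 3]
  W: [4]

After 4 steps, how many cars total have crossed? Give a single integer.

Step 1 [NS]: N:car1-GO,E:wait,S:car2-GO,W:wait | queues: N=0 E=0 S=1 W=1
Step 2 [NS]: N:empty,E:wait,S:car3-GO,W:wait | queues: N=0 E=0 S=0 W=1
Step 3 [NS]: N:empty,E:wait,S:empty,W:wait | queues: N=0 E=0 S=0 W=1
Step 4 [NS]: N:empty,E:wait,S:empty,W:wait | queues: N=0 E=0 S=0 W=1
Cars crossed by step 4: 3

Answer: 3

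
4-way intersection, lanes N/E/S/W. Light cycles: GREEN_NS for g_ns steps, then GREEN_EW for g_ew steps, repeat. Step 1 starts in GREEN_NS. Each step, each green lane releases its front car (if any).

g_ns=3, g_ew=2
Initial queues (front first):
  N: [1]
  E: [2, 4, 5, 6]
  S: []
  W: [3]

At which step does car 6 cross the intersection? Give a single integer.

Step 1 [NS]: N:car1-GO,E:wait,S:empty,W:wait | queues: N=0 E=4 S=0 W=1
Step 2 [NS]: N:empty,E:wait,S:empty,W:wait | queues: N=0 E=4 S=0 W=1
Step 3 [NS]: N:empty,E:wait,S:empty,W:wait | queues: N=0 E=4 S=0 W=1
Step 4 [EW]: N:wait,E:car2-GO,S:wait,W:car3-GO | queues: N=0 E=3 S=0 W=0
Step 5 [EW]: N:wait,E:car4-GO,S:wait,W:empty | queues: N=0 E=2 S=0 W=0
Step 6 [NS]: N:empty,E:wait,S:empty,W:wait | queues: N=0 E=2 S=0 W=0
Step 7 [NS]: N:empty,E:wait,S:empty,W:wait | queues: N=0 E=2 S=0 W=0
Step 8 [NS]: N:empty,E:wait,S:empty,W:wait | queues: N=0 E=2 S=0 W=0
Step 9 [EW]: N:wait,E:car5-GO,S:wait,W:empty | queues: N=0 E=1 S=0 W=0
Step 10 [EW]: N:wait,E:car6-GO,S:wait,W:empty | queues: N=0 E=0 S=0 W=0
Car 6 crosses at step 10

10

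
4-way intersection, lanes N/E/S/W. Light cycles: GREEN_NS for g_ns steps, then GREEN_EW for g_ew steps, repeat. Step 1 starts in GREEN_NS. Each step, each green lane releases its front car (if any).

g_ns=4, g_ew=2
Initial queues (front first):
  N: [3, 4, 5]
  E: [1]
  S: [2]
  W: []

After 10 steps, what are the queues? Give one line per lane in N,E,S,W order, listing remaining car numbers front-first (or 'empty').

Step 1 [NS]: N:car3-GO,E:wait,S:car2-GO,W:wait | queues: N=2 E=1 S=0 W=0
Step 2 [NS]: N:car4-GO,E:wait,S:empty,W:wait | queues: N=1 E=1 S=0 W=0
Step 3 [NS]: N:car5-GO,E:wait,S:empty,W:wait | queues: N=0 E=1 S=0 W=0
Step 4 [NS]: N:empty,E:wait,S:empty,W:wait | queues: N=0 E=1 S=0 W=0
Step 5 [EW]: N:wait,E:car1-GO,S:wait,W:empty | queues: N=0 E=0 S=0 W=0

N: empty
E: empty
S: empty
W: empty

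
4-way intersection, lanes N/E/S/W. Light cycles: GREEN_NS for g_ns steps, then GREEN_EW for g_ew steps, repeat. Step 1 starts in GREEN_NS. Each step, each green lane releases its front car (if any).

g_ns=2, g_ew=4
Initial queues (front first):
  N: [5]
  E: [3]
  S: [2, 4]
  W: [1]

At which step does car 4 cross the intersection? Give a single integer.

Step 1 [NS]: N:car5-GO,E:wait,S:car2-GO,W:wait | queues: N=0 E=1 S=1 W=1
Step 2 [NS]: N:empty,E:wait,S:car4-GO,W:wait | queues: N=0 E=1 S=0 W=1
Step 3 [EW]: N:wait,E:car3-GO,S:wait,W:car1-GO | queues: N=0 E=0 S=0 W=0
Car 4 crosses at step 2

2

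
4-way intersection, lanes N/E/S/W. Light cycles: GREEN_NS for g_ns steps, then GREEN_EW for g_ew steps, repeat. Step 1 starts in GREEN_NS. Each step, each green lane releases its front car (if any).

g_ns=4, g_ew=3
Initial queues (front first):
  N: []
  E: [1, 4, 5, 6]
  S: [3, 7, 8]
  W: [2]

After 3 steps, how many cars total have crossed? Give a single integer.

Step 1 [NS]: N:empty,E:wait,S:car3-GO,W:wait | queues: N=0 E=4 S=2 W=1
Step 2 [NS]: N:empty,E:wait,S:car7-GO,W:wait | queues: N=0 E=4 S=1 W=1
Step 3 [NS]: N:empty,E:wait,S:car8-GO,W:wait | queues: N=0 E=4 S=0 W=1
Cars crossed by step 3: 3

Answer: 3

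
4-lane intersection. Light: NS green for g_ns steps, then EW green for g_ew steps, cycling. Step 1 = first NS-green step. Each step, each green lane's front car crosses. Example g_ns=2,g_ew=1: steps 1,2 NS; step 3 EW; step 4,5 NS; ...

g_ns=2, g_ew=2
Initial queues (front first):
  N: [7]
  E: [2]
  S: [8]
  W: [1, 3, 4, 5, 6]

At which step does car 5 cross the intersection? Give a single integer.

Step 1 [NS]: N:car7-GO,E:wait,S:car8-GO,W:wait | queues: N=0 E=1 S=0 W=5
Step 2 [NS]: N:empty,E:wait,S:empty,W:wait | queues: N=0 E=1 S=0 W=5
Step 3 [EW]: N:wait,E:car2-GO,S:wait,W:car1-GO | queues: N=0 E=0 S=0 W=4
Step 4 [EW]: N:wait,E:empty,S:wait,W:car3-GO | queues: N=0 E=0 S=0 W=3
Step 5 [NS]: N:empty,E:wait,S:empty,W:wait | queues: N=0 E=0 S=0 W=3
Step 6 [NS]: N:empty,E:wait,S:empty,W:wait | queues: N=0 E=0 S=0 W=3
Step 7 [EW]: N:wait,E:empty,S:wait,W:car4-GO | queues: N=0 E=0 S=0 W=2
Step 8 [EW]: N:wait,E:empty,S:wait,W:car5-GO | queues: N=0 E=0 S=0 W=1
Step 9 [NS]: N:empty,E:wait,S:empty,W:wait | queues: N=0 E=0 S=0 W=1
Step 10 [NS]: N:empty,E:wait,S:empty,W:wait | queues: N=0 E=0 S=0 W=1
Step 11 [EW]: N:wait,E:empty,S:wait,W:car6-GO | queues: N=0 E=0 S=0 W=0
Car 5 crosses at step 8

8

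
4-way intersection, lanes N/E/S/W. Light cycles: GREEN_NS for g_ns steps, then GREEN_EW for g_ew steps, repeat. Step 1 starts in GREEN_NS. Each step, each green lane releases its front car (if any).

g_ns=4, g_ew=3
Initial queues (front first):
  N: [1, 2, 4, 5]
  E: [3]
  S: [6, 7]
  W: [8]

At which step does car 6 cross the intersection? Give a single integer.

Step 1 [NS]: N:car1-GO,E:wait,S:car6-GO,W:wait | queues: N=3 E=1 S=1 W=1
Step 2 [NS]: N:car2-GO,E:wait,S:car7-GO,W:wait | queues: N=2 E=1 S=0 W=1
Step 3 [NS]: N:car4-GO,E:wait,S:empty,W:wait | queues: N=1 E=1 S=0 W=1
Step 4 [NS]: N:car5-GO,E:wait,S:empty,W:wait | queues: N=0 E=1 S=0 W=1
Step 5 [EW]: N:wait,E:car3-GO,S:wait,W:car8-GO | queues: N=0 E=0 S=0 W=0
Car 6 crosses at step 1

1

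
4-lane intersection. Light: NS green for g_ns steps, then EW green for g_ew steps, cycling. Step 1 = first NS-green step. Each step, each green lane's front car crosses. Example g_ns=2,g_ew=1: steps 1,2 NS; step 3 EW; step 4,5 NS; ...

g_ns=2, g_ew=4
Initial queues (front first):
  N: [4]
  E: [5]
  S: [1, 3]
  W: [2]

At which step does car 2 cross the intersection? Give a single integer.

Step 1 [NS]: N:car4-GO,E:wait,S:car1-GO,W:wait | queues: N=0 E=1 S=1 W=1
Step 2 [NS]: N:empty,E:wait,S:car3-GO,W:wait | queues: N=0 E=1 S=0 W=1
Step 3 [EW]: N:wait,E:car5-GO,S:wait,W:car2-GO | queues: N=0 E=0 S=0 W=0
Car 2 crosses at step 3

3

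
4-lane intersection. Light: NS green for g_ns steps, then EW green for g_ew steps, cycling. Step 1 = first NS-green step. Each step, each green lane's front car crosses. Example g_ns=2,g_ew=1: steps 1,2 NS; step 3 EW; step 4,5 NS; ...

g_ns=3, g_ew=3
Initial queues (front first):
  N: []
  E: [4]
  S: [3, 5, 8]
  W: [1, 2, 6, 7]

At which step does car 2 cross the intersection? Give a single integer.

Step 1 [NS]: N:empty,E:wait,S:car3-GO,W:wait | queues: N=0 E=1 S=2 W=4
Step 2 [NS]: N:empty,E:wait,S:car5-GO,W:wait | queues: N=0 E=1 S=1 W=4
Step 3 [NS]: N:empty,E:wait,S:car8-GO,W:wait | queues: N=0 E=1 S=0 W=4
Step 4 [EW]: N:wait,E:car4-GO,S:wait,W:car1-GO | queues: N=0 E=0 S=0 W=3
Step 5 [EW]: N:wait,E:empty,S:wait,W:car2-GO | queues: N=0 E=0 S=0 W=2
Step 6 [EW]: N:wait,E:empty,S:wait,W:car6-GO | queues: N=0 E=0 S=0 W=1
Step 7 [NS]: N:empty,E:wait,S:empty,W:wait | queues: N=0 E=0 S=0 W=1
Step 8 [NS]: N:empty,E:wait,S:empty,W:wait | queues: N=0 E=0 S=0 W=1
Step 9 [NS]: N:empty,E:wait,S:empty,W:wait | queues: N=0 E=0 S=0 W=1
Step 10 [EW]: N:wait,E:empty,S:wait,W:car7-GO | queues: N=0 E=0 S=0 W=0
Car 2 crosses at step 5

5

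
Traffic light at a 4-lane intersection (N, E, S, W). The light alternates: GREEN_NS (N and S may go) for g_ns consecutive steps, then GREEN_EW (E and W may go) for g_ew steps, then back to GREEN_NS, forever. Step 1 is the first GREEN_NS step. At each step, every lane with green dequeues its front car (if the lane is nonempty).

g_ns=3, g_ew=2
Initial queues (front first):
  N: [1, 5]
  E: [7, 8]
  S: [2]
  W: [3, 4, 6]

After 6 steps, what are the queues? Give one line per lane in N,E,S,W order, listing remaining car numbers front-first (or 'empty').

Step 1 [NS]: N:car1-GO,E:wait,S:car2-GO,W:wait | queues: N=1 E=2 S=0 W=3
Step 2 [NS]: N:car5-GO,E:wait,S:empty,W:wait | queues: N=0 E=2 S=0 W=3
Step 3 [NS]: N:empty,E:wait,S:empty,W:wait | queues: N=0 E=2 S=0 W=3
Step 4 [EW]: N:wait,E:car7-GO,S:wait,W:car3-GO | queues: N=0 E=1 S=0 W=2
Step 5 [EW]: N:wait,E:car8-GO,S:wait,W:car4-GO | queues: N=0 E=0 S=0 W=1
Step 6 [NS]: N:empty,E:wait,S:empty,W:wait | queues: N=0 E=0 S=0 W=1

N: empty
E: empty
S: empty
W: 6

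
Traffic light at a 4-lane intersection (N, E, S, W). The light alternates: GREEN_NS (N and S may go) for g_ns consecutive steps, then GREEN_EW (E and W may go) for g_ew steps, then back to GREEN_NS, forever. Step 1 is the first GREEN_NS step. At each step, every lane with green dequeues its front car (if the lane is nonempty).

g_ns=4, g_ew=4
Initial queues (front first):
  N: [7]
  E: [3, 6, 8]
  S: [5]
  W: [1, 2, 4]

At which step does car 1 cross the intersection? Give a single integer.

Step 1 [NS]: N:car7-GO,E:wait,S:car5-GO,W:wait | queues: N=0 E=3 S=0 W=3
Step 2 [NS]: N:empty,E:wait,S:empty,W:wait | queues: N=0 E=3 S=0 W=3
Step 3 [NS]: N:empty,E:wait,S:empty,W:wait | queues: N=0 E=3 S=0 W=3
Step 4 [NS]: N:empty,E:wait,S:empty,W:wait | queues: N=0 E=3 S=0 W=3
Step 5 [EW]: N:wait,E:car3-GO,S:wait,W:car1-GO | queues: N=0 E=2 S=0 W=2
Step 6 [EW]: N:wait,E:car6-GO,S:wait,W:car2-GO | queues: N=0 E=1 S=0 W=1
Step 7 [EW]: N:wait,E:car8-GO,S:wait,W:car4-GO | queues: N=0 E=0 S=0 W=0
Car 1 crosses at step 5

5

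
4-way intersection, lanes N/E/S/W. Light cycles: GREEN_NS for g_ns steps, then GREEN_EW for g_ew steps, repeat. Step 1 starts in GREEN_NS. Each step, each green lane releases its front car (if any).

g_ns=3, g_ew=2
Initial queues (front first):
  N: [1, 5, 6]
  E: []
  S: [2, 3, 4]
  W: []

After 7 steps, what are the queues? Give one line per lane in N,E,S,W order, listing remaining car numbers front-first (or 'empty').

Step 1 [NS]: N:car1-GO,E:wait,S:car2-GO,W:wait | queues: N=2 E=0 S=2 W=0
Step 2 [NS]: N:car5-GO,E:wait,S:car3-GO,W:wait | queues: N=1 E=0 S=1 W=0
Step 3 [NS]: N:car6-GO,E:wait,S:car4-GO,W:wait | queues: N=0 E=0 S=0 W=0

N: empty
E: empty
S: empty
W: empty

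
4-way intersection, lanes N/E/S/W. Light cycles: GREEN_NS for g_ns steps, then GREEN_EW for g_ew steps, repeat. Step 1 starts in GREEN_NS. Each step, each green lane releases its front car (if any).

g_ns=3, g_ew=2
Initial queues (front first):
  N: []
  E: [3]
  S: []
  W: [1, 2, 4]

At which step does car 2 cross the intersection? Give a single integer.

Step 1 [NS]: N:empty,E:wait,S:empty,W:wait | queues: N=0 E=1 S=0 W=3
Step 2 [NS]: N:empty,E:wait,S:empty,W:wait | queues: N=0 E=1 S=0 W=3
Step 3 [NS]: N:empty,E:wait,S:empty,W:wait | queues: N=0 E=1 S=0 W=3
Step 4 [EW]: N:wait,E:car3-GO,S:wait,W:car1-GO | queues: N=0 E=0 S=0 W=2
Step 5 [EW]: N:wait,E:empty,S:wait,W:car2-GO | queues: N=0 E=0 S=0 W=1
Step 6 [NS]: N:empty,E:wait,S:empty,W:wait | queues: N=0 E=0 S=0 W=1
Step 7 [NS]: N:empty,E:wait,S:empty,W:wait | queues: N=0 E=0 S=0 W=1
Step 8 [NS]: N:empty,E:wait,S:empty,W:wait | queues: N=0 E=0 S=0 W=1
Step 9 [EW]: N:wait,E:empty,S:wait,W:car4-GO | queues: N=0 E=0 S=0 W=0
Car 2 crosses at step 5

5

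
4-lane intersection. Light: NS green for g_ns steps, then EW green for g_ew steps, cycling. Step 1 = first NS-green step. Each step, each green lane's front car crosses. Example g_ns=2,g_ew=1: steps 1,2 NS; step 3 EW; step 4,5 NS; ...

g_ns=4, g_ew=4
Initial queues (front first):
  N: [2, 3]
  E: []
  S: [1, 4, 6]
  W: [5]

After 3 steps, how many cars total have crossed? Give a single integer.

Answer: 5

Derivation:
Step 1 [NS]: N:car2-GO,E:wait,S:car1-GO,W:wait | queues: N=1 E=0 S=2 W=1
Step 2 [NS]: N:car3-GO,E:wait,S:car4-GO,W:wait | queues: N=0 E=0 S=1 W=1
Step 3 [NS]: N:empty,E:wait,S:car6-GO,W:wait | queues: N=0 E=0 S=0 W=1
Cars crossed by step 3: 5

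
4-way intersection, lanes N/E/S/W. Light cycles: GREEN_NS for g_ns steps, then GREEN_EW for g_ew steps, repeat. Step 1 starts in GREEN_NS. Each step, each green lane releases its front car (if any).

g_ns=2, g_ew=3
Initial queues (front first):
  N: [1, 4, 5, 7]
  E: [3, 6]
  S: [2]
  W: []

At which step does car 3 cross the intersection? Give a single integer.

Step 1 [NS]: N:car1-GO,E:wait,S:car2-GO,W:wait | queues: N=3 E=2 S=0 W=0
Step 2 [NS]: N:car4-GO,E:wait,S:empty,W:wait | queues: N=2 E=2 S=0 W=0
Step 3 [EW]: N:wait,E:car3-GO,S:wait,W:empty | queues: N=2 E=1 S=0 W=0
Step 4 [EW]: N:wait,E:car6-GO,S:wait,W:empty | queues: N=2 E=0 S=0 W=0
Step 5 [EW]: N:wait,E:empty,S:wait,W:empty | queues: N=2 E=0 S=0 W=0
Step 6 [NS]: N:car5-GO,E:wait,S:empty,W:wait | queues: N=1 E=0 S=0 W=0
Step 7 [NS]: N:car7-GO,E:wait,S:empty,W:wait | queues: N=0 E=0 S=0 W=0
Car 3 crosses at step 3

3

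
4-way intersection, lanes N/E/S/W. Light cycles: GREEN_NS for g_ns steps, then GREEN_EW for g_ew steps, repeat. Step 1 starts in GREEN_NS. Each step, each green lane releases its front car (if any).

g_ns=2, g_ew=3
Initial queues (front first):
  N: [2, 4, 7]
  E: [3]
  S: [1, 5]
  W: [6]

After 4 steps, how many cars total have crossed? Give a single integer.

Answer: 6

Derivation:
Step 1 [NS]: N:car2-GO,E:wait,S:car1-GO,W:wait | queues: N=2 E=1 S=1 W=1
Step 2 [NS]: N:car4-GO,E:wait,S:car5-GO,W:wait | queues: N=1 E=1 S=0 W=1
Step 3 [EW]: N:wait,E:car3-GO,S:wait,W:car6-GO | queues: N=1 E=0 S=0 W=0
Step 4 [EW]: N:wait,E:empty,S:wait,W:empty | queues: N=1 E=0 S=0 W=0
Cars crossed by step 4: 6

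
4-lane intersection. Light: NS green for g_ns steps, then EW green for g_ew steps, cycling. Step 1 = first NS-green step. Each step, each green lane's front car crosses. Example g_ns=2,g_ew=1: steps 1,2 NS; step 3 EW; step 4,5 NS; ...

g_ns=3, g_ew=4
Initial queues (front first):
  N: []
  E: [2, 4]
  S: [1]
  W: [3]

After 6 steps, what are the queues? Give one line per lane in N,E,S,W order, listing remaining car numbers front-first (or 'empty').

Step 1 [NS]: N:empty,E:wait,S:car1-GO,W:wait | queues: N=0 E=2 S=0 W=1
Step 2 [NS]: N:empty,E:wait,S:empty,W:wait | queues: N=0 E=2 S=0 W=1
Step 3 [NS]: N:empty,E:wait,S:empty,W:wait | queues: N=0 E=2 S=0 W=1
Step 4 [EW]: N:wait,E:car2-GO,S:wait,W:car3-GO | queues: N=0 E=1 S=0 W=0
Step 5 [EW]: N:wait,E:car4-GO,S:wait,W:empty | queues: N=0 E=0 S=0 W=0

N: empty
E: empty
S: empty
W: empty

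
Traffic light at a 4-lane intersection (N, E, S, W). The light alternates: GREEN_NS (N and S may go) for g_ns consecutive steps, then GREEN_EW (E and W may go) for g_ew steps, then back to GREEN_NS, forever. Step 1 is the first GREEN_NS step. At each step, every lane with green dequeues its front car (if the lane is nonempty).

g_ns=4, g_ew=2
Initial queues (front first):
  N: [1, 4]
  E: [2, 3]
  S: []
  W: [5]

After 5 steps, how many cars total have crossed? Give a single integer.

Step 1 [NS]: N:car1-GO,E:wait,S:empty,W:wait | queues: N=1 E=2 S=0 W=1
Step 2 [NS]: N:car4-GO,E:wait,S:empty,W:wait | queues: N=0 E=2 S=0 W=1
Step 3 [NS]: N:empty,E:wait,S:empty,W:wait | queues: N=0 E=2 S=0 W=1
Step 4 [NS]: N:empty,E:wait,S:empty,W:wait | queues: N=0 E=2 S=0 W=1
Step 5 [EW]: N:wait,E:car2-GO,S:wait,W:car5-GO | queues: N=0 E=1 S=0 W=0
Cars crossed by step 5: 4

Answer: 4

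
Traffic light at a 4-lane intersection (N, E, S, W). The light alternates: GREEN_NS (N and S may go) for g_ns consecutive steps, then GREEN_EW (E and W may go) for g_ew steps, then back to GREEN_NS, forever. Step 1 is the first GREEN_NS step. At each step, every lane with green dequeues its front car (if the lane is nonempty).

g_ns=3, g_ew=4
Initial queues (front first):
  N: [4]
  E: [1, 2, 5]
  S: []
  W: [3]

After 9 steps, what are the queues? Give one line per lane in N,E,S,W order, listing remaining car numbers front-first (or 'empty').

Step 1 [NS]: N:car4-GO,E:wait,S:empty,W:wait | queues: N=0 E=3 S=0 W=1
Step 2 [NS]: N:empty,E:wait,S:empty,W:wait | queues: N=0 E=3 S=0 W=1
Step 3 [NS]: N:empty,E:wait,S:empty,W:wait | queues: N=0 E=3 S=0 W=1
Step 4 [EW]: N:wait,E:car1-GO,S:wait,W:car3-GO | queues: N=0 E=2 S=0 W=0
Step 5 [EW]: N:wait,E:car2-GO,S:wait,W:empty | queues: N=0 E=1 S=0 W=0
Step 6 [EW]: N:wait,E:car5-GO,S:wait,W:empty | queues: N=0 E=0 S=0 W=0

N: empty
E: empty
S: empty
W: empty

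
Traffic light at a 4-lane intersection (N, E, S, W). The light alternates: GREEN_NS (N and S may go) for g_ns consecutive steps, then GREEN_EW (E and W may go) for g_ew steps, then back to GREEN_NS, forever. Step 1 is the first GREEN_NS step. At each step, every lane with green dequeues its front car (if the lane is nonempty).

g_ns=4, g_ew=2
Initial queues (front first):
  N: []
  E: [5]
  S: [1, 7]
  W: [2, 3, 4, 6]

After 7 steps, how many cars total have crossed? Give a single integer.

Answer: 5

Derivation:
Step 1 [NS]: N:empty,E:wait,S:car1-GO,W:wait | queues: N=0 E=1 S=1 W=4
Step 2 [NS]: N:empty,E:wait,S:car7-GO,W:wait | queues: N=0 E=1 S=0 W=4
Step 3 [NS]: N:empty,E:wait,S:empty,W:wait | queues: N=0 E=1 S=0 W=4
Step 4 [NS]: N:empty,E:wait,S:empty,W:wait | queues: N=0 E=1 S=0 W=4
Step 5 [EW]: N:wait,E:car5-GO,S:wait,W:car2-GO | queues: N=0 E=0 S=0 W=3
Step 6 [EW]: N:wait,E:empty,S:wait,W:car3-GO | queues: N=0 E=0 S=0 W=2
Step 7 [NS]: N:empty,E:wait,S:empty,W:wait | queues: N=0 E=0 S=0 W=2
Cars crossed by step 7: 5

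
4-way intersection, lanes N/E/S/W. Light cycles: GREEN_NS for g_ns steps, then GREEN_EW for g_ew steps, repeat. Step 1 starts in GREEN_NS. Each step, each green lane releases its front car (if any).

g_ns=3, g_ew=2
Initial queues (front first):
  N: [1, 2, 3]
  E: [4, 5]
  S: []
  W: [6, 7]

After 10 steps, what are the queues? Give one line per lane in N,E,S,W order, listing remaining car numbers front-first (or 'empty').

Step 1 [NS]: N:car1-GO,E:wait,S:empty,W:wait | queues: N=2 E=2 S=0 W=2
Step 2 [NS]: N:car2-GO,E:wait,S:empty,W:wait | queues: N=1 E=2 S=0 W=2
Step 3 [NS]: N:car3-GO,E:wait,S:empty,W:wait | queues: N=0 E=2 S=0 W=2
Step 4 [EW]: N:wait,E:car4-GO,S:wait,W:car6-GO | queues: N=0 E=1 S=0 W=1
Step 5 [EW]: N:wait,E:car5-GO,S:wait,W:car7-GO | queues: N=0 E=0 S=0 W=0

N: empty
E: empty
S: empty
W: empty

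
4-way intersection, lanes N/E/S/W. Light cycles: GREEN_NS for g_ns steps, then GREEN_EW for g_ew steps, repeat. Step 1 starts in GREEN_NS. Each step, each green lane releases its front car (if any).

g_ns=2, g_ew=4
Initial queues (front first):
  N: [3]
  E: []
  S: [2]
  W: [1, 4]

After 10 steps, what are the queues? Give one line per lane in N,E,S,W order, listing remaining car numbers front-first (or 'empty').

Step 1 [NS]: N:car3-GO,E:wait,S:car2-GO,W:wait | queues: N=0 E=0 S=0 W=2
Step 2 [NS]: N:empty,E:wait,S:empty,W:wait | queues: N=0 E=0 S=0 W=2
Step 3 [EW]: N:wait,E:empty,S:wait,W:car1-GO | queues: N=0 E=0 S=0 W=1
Step 4 [EW]: N:wait,E:empty,S:wait,W:car4-GO | queues: N=0 E=0 S=0 W=0

N: empty
E: empty
S: empty
W: empty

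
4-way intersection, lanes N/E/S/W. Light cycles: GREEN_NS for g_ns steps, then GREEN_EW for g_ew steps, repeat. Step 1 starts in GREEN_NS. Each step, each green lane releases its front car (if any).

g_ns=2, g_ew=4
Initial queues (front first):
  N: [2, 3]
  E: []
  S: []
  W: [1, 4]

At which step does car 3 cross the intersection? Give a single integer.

Step 1 [NS]: N:car2-GO,E:wait,S:empty,W:wait | queues: N=1 E=0 S=0 W=2
Step 2 [NS]: N:car3-GO,E:wait,S:empty,W:wait | queues: N=0 E=0 S=0 W=2
Step 3 [EW]: N:wait,E:empty,S:wait,W:car1-GO | queues: N=0 E=0 S=0 W=1
Step 4 [EW]: N:wait,E:empty,S:wait,W:car4-GO | queues: N=0 E=0 S=0 W=0
Car 3 crosses at step 2

2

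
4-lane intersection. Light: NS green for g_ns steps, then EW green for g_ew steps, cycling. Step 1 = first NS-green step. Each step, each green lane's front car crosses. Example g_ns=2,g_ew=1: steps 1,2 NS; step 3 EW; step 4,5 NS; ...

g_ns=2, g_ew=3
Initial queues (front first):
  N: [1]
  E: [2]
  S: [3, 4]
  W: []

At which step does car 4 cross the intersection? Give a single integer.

Step 1 [NS]: N:car1-GO,E:wait,S:car3-GO,W:wait | queues: N=0 E=1 S=1 W=0
Step 2 [NS]: N:empty,E:wait,S:car4-GO,W:wait | queues: N=0 E=1 S=0 W=0
Step 3 [EW]: N:wait,E:car2-GO,S:wait,W:empty | queues: N=0 E=0 S=0 W=0
Car 4 crosses at step 2

2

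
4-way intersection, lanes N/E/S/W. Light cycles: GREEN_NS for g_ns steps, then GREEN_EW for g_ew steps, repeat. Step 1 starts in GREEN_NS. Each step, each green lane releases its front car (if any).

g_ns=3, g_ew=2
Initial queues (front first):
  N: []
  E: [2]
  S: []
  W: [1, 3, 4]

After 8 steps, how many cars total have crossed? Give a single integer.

Answer: 3

Derivation:
Step 1 [NS]: N:empty,E:wait,S:empty,W:wait | queues: N=0 E=1 S=0 W=3
Step 2 [NS]: N:empty,E:wait,S:empty,W:wait | queues: N=0 E=1 S=0 W=3
Step 3 [NS]: N:empty,E:wait,S:empty,W:wait | queues: N=0 E=1 S=0 W=3
Step 4 [EW]: N:wait,E:car2-GO,S:wait,W:car1-GO | queues: N=0 E=0 S=0 W=2
Step 5 [EW]: N:wait,E:empty,S:wait,W:car3-GO | queues: N=0 E=0 S=0 W=1
Step 6 [NS]: N:empty,E:wait,S:empty,W:wait | queues: N=0 E=0 S=0 W=1
Step 7 [NS]: N:empty,E:wait,S:empty,W:wait | queues: N=0 E=0 S=0 W=1
Step 8 [NS]: N:empty,E:wait,S:empty,W:wait | queues: N=0 E=0 S=0 W=1
Cars crossed by step 8: 3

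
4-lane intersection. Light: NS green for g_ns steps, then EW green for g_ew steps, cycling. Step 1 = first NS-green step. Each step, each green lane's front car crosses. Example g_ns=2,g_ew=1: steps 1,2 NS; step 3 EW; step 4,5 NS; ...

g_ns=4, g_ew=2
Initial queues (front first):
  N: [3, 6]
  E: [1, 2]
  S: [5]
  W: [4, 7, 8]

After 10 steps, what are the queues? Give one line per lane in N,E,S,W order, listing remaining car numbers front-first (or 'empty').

Step 1 [NS]: N:car3-GO,E:wait,S:car5-GO,W:wait | queues: N=1 E=2 S=0 W=3
Step 2 [NS]: N:car6-GO,E:wait,S:empty,W:wait | queues: N=0 E=2 S=0 W=3
Step 3 [NS]: N:empty,E:wait,S:empty,W:wait | queues: N=0 E=2 S=0 W=3
Step 4 [NS]: N:empty,E:wait,S:empty,W:wait | queues: N=0 E=2 S=0 W=3
Step 5 [EW]: N:wait,E:car1-GO,S:wait,W:car4-GO | queues: N=0 E=1 S=0 W=2
Step 6 [EW]: N:wait,E:car2-GO,S:wait,W:car7-GO | queues: N=0 E=0 S=0 W=1
Step 7 [NS]: N:empty,E:wait,S:empty,W:wait | queues: N=0 E=0 S=0 W=1
Step 8 [NS]: N:empty,E:wait,S:empty,W:wait | queues: N=0 E=0 S=0 W=1
Step 9 [NS]: N:empty,E:wait,S:empty,W:wait | queues: N=0 E=0 S=0 W=1
Step 10 [NS]: N:empty,E:wait,S:empty,W:wait | queues: N=0 E=0 S=0 W=1

N: empty
E: empty
S: empty
W: 8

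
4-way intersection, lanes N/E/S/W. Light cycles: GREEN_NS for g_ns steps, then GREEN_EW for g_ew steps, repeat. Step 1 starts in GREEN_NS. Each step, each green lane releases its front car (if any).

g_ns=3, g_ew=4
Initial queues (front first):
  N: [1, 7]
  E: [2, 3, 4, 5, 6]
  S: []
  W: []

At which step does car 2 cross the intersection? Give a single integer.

Step 1 [NS]: N:car1-GO,E:wait,S:empty,W:wait | queues: N=1 E=5 S=0 W=0
Step 2 [NS]: N:car7-GO,E:wait,S:empty,W:wait | queues: N=0 E=5 S=0 W=0
Step 3 [NS]: N:empty,E:wait,S:empty,W:wait | queues: N=0 E=5 S=0 W=0
Step 4 [EW]: N:wait,E:car2-GO,S:wait,W:empty | queues: N=0 E=4 S=0 W=0
Step 5 [EW]: N:wait,E:car3-GO,S:wait,W:empty | queues: N=0 E=3 S=0 W=0
Step 6 [EW]: N:wait,E:car4-GO,S:wait,W:empty | queues: N=0 E=2 S=0 W=0
Step 7 [EW]: N:wait,E:car5-GO,S:wait,W:empty | queues: N=0 E=1 S=0 W=0
Step 8 [NS]: N:empty,E:wait,S:empty,W:wait | queues: N=0 E=1 S=0 W=0
Step 9 [NS]: N:empty,E:wait,S:empty,W:wait | queues: N=0 E=1 S=0 W=0
Step 10 [NS]: N:empty,E:wait,S:empty,W:wait | queues: N=0 E=1 S=0 W=0
Step 11 [EW]: N:wait,E:car6-GO,S:wait,W:empty | queues: N=0 E=0 S=0 W=0
Car 2 crosses at step 4

4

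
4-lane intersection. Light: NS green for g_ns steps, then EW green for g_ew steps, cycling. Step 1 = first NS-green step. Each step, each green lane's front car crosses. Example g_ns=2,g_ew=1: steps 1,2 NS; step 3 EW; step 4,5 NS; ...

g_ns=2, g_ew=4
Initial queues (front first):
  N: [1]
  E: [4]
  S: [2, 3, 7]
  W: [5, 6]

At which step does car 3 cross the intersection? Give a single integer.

Step 1 [NS]: N:car1-GO,E:wait,S:car2-GO,W:wait | queues: N=0 E=1 S=2 W=2
Step 2 [NS]: N:empty,E:wait,S:car3-GO,W:wait | queues: N=0 E=1 S=1 W=2
Step 3 [EW]: N:wait,E:car4-GO,S:wait,W:car5-GO | queues: N=0 E=0 S=1 W=1
Step 4 [EW]: N:wait,E:empty,S:wait,W:car6-GO | queues: N=0 E=0 S=1 W=0
Step 5 [EW]: N:wait,E:empty,S:wait,W:empty | queues: N=0 E=0 S=1 W=0
Step 6 [EW]: N:wait,E:empty,S:wait,W:empty | queues: N=0 E=0 S=1 W=0
Step 7 [NS]: N:empty,E:wait,S:car7-GO,W:wait | queues: N=0 E=0 S=0 W=0
Car 3 crosses at step 2

2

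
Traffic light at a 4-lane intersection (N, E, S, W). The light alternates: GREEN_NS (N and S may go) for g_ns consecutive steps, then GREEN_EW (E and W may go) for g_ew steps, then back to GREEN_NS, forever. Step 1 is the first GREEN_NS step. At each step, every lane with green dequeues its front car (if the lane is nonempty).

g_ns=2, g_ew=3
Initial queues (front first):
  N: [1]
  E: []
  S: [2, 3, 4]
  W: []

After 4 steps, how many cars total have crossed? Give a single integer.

Step 1 [NS]: N:car1-GO,E:wait,S:car2-GO,W:wait | queues: N=0 E=0 S=2 W=0
Step 2 [NS]: N:empty,E:wait,S:car3-GO,W:wait | queues: N=0 E=0 S=1 W=0
Step 3 [EW]: N:wait,E:empty,S:wait,W:empty | queues: N=0 E=0 S=1 W=0
Step 4 [EW]: N:wait,E:empty,S:wait,W:empty | queues: N=0 E=0 S=1 W=0
Cars crossed by step 4: 3

Answer: 3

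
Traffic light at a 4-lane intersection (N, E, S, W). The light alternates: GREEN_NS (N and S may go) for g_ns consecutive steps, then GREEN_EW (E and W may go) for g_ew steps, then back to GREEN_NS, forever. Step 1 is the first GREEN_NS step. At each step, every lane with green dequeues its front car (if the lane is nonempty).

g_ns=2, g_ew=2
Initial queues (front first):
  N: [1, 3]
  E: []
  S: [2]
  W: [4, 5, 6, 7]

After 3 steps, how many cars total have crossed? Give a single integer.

Step 1 [NS]: N:car1-GO,E:wait,S:car2-GO,W:wait | queues: N=1 E=0 S=0 W=4
Step 2 [NS]: N:car3-GO,E:wait,S:empty,W:wait | queues: N=0 E=0 S=0 W=4
Step 3 [EW]: N:wait,E:empty,S:wait,W:car4-GO | queues: N=0 E=0 S=0 W=3
Cars crossed by step 3: 4

Answer: 4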